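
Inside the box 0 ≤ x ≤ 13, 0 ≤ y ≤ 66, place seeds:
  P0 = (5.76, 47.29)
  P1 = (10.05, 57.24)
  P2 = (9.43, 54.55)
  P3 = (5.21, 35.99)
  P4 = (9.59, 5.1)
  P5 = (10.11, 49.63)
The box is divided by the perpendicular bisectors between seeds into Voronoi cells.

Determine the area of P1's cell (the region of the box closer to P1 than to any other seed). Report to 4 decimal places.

Area of P1's cell: 121.6570

1. box [0,13]×[0,66]: [(0, 0) (13, 0) (13, 66) (0, 66)]
2. ⊥bis P1·P0 via (7.905,52.265): [(0, 55.6733) (13, 50.0683) (13, 66) (0, 66)]  |A|=170.6799
3. ⊥bis P1·P2 via (9.74,55.895): [(0, 58.1399) (13, 55.1436) (13, 66) (0, 66)]  |A|=121.657
4. ⊥bis P1·P3 via (7.63,46.615): [(0, 58.1399) (13, 55.1436) (13, 66) (0, 66)]  |A|=121.657
5. ⊥bis P1·P4 via (9.82,31.17): [(0, 58.1399) (13, 55.1436) (13, 66) (0, 66)]  |A|=121.657
6. ⊥bis P1·P5 via (10.08,53.435): [(0, 58.1399) (13, 55.1436) (13, 66) (0, 66)]  |A|=121.657
7. canonical 4-gon: [(0, 58.1399) (13, 55.1436) (13, 66) (0, 66)]
8. shoelace: 121.657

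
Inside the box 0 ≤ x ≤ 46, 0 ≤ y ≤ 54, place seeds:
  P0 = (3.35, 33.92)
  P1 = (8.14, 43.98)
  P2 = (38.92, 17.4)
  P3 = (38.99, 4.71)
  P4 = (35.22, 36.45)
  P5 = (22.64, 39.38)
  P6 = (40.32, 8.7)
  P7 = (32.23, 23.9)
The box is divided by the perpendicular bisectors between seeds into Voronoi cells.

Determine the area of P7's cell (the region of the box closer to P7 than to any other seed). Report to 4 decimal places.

1. box [0,46]×[0,54]: [(0, 0) (46, 0) (46, 54) (0, 54)]
2. ⊥bis P7·P0 via (17.79,28.91): [(7.7596, 0) (46, 0) (46, 54) (26.495, 54)]  |A|=1559.1247
3. ⊥bis P7·P1 via (20.185,33.94): [(19.0718, 32.6045) (7.7596, 0) (46, 0) (46, 54) (36.9058, 54)]  |A|=1447.7529
4. ⊥bis P7·P2 via (35.575,20.65): [(19.0718, 32.6045) (7.7596, 0) (15.5115, 0) (46, 31.3797) (46, 54) (36.9058, 54)]  |A|=969.392
5. ⊥bis P7·P3 via (35.61,14.305): [(19.0718, 32.6045) (9.536, 5.12) (26.1841, 10.9846) (46, 31.3797) (46, 54) (36.9058, 54)]  |A|=889.4064
6. ⊥bis P7·P4 via (33.725,30.175): [(19.8101, 33.4902) (19.0718, 32.6045) (9.536, 5.12) (26.1841, 10.9846) (42.7422, 28.0267)]  |A|=452.5891
7. ⊥bis P7·P5 via (27.435,31.64): [(27.4741, 31.6642) (16.3558, 24.7763) (9.536, 5.12) (26.1841, 10.9846) (42.7422, 28.0267)]  |A|=414.3569
8. ⊥bis P7·P6 via (36.275,16.3): [(27.4741, 31.6642) (16.3558, 24.7763) (9.536, 5.12) (26.1841, 10.9846) (42.7422, 28.0267)]  |A|=414.3569
9. canonical 5-gon: [(27.4741, 31.6642) (16.3558, 24.7763) (9.536, 5.12) (26.1841, 10.9846) (42.7422, 28.0267)]
10. shoelace: 414.3569

Area of P7's cell: 414.3569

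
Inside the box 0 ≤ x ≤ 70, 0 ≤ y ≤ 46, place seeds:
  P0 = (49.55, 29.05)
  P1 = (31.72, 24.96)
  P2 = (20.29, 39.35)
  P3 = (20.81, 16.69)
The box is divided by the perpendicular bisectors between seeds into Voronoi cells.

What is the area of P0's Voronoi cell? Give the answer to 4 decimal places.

1. box [0,70]×[0,46]: [(0, 0) (70, 0) (70, 46) (0, 46)]
2. ⊥bis P0·P1 via (40.635,27.005): [(46.8296, 0) (70, 0) (70, 46) (36.2778, 46)]  |A|=1308.5297
3. ⊥bis P0·P2 via (34.92,34.2): [(37.3809, 41.1909) (46.8296, 0) (70, 0) (70, 46) (39.0738, 46)]  |A|=1301.8065
4. ⊥bis P0·P3 via (35.18,22.87): [(37.3809, 41.1909) (46.8296, 0) (70, 0) (70, 46) (39.0738, 46)]  |A|=1301.8065
5. canonical 5-gon: [(37.3809, 41.1909) (46.8296, 0) (70, 0) (70, 46) (39.0738, 46)]
6. shoelace: 1301.8065

Area of P0's cell: 1301.8065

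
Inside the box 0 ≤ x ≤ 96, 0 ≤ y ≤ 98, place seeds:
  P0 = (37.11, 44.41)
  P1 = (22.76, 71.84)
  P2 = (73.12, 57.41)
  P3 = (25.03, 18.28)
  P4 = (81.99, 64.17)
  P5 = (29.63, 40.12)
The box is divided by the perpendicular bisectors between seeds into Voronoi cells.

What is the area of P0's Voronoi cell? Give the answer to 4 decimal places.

1. box [0,96]×[0,98]: [(0, 0) (96, 0) (96, 98) (0, 98)]
2. ⊥bis P0·P1 via (29.935,58.125): [(0, 42.4645) (0, 0) (96, 0) (96, 92.6869)]  |A|=6487.2674
3. ⊥bis P0·P2 via (55.115,50.91): [(48.924, 68.0591) (0, 42.4645) (0, 0) (73.4941, 0)]  |A|=3539.7361
4. ⊥bis P0·P3 via (31.07,31.345): [(68.4101, 14.0825) (48.924, 68.0591) (3.2922, 44.1868)]  |A|=1464.1141
5. ⊥bis P0·P4 via (59.55,54.29): [(68.4101, 14.0825) (48.924, 68.0591) (3.2922, 44.1868)]  |A|=1464.1141
6. ⊥bis P0·P5 via (33.37,42.265): [(42.7226, 25.958) (68.4101, 14.0825) (48.924, 68.0591) (25.5804, 55.8469)]  |A|=1031.0892
7. canonical 4-gon: [(42.7226, 25.958) (68.4101, 14.0825) (48.924, 68.0591) (25.5804, 55.8469)]
8. shoelace: 1031.0892

Area of P0's cell: 1031.0892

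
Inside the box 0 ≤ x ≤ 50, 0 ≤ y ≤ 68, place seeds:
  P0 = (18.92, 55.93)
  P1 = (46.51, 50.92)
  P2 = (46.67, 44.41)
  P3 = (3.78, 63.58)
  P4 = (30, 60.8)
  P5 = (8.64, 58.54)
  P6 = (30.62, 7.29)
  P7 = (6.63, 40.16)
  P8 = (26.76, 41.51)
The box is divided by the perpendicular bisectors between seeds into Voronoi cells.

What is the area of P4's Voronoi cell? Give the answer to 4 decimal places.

1. box [0,50]×[0,68]: [(0, 0) (50, 0) (50, 68) (0, 68)]
2. ⊥bis P4·P0 via (24.46,58.365): [(50, 0.2576) (50, 68) (20.2251, 68)]  |A|=1008.5113
3. ⊥bis P4·P1 via (38.255,55.86): [(30.9364, 43.6302) (45.5199, 68) (20.2251, 68)]  |A|=308.2139
4. ⊥bis P4·P2 via (38.335,52.605): [(30.496, 44.6321) (33.1533, 47.3348) (45.5199, 68) (20.2251, 68)]  |A|=306.2877
5. ⊥bis P4·P3 via (16.89,62.19): [(30.496, 44.6321) (33.1533, 47.3348) (45.5199, 68) (20.2251, 68)]  |A|=306.2877
6. ⊥bis P4·P5 via (19.32,59.67): [(30.496, 44.6321) (33.1533, 47.3348) (45.5199, 68) (20.2251, 68)]  |A|=306.2877
7. ⊥bis P4·P6 via (30.31,34.045): [(30.496, 44.6321) (33.1533, 47.3348) (45.5199, 68) (20.2251, 68)]  |A|=306.2877
8. ⊥bis P4·P7 via (18.315,50.48): [(30.496, 44.6321) (33.1533, 47.3348) (45.5199, 68) (20.2251, 68)]  |A|=306.2877
9. ⊥bis P4·P8 via (28.38,51.155): [(27.5692, 51.2912) (34.7947, 50.0776) (45.5199, 68) (20.2251, 68)]  |A|=282.58
10. canonical 4-gon: [(27.5692, 51.2912) (34.7947, 50.0776) (45.5199, 68) (20.2251, 68)]
11. shoelace: 282.58

Area of P4's cell: 282.5800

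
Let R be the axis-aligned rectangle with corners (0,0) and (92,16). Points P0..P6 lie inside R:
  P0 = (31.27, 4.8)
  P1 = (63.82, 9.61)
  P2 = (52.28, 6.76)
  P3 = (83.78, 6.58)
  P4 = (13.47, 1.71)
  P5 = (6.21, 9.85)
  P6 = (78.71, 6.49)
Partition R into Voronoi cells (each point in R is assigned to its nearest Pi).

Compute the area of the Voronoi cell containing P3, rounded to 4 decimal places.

1. box [0,92]×[0,16]: [(0, 0) (92, 0) (92, 16) (0, 16)]
2. ⊥bis P3·P0 via (57.525,5.69): [(57.7179, 0) (92, 0) (92, 16) (57.1755, 16)]  |A|=552.8529
3. ⊥bis P3·P1 via (73.8,8.095): [(72.5711, 0) (92, 0) (92, 16) (75, 16)]  |A|=291.4307
4. ⊥bis P3·P2 via (68.03,6.67): [(72.5711, 0) (92, 0) (92, 16) (75, 16)]  |A|=291.4307
5. ⊥bis P3·P4 via (48.625,4.145): [(72.5711, 0) (92, 0) (92, 16) (75, 16)]  |A|=291.4307
6. ⊥bis P3·P5 via (44.995,8.215): [(72.5711, 0) (92, 0) (92, 16) (75, 16)]  |A|=291.4307
7. ⊥bis P3·P6 via (81.245,6.535): [(81.361, 0) (92, 0) (92, 16) (81.077, 16)]  |A|=172.4961
8. canonical 4-gon: [(81.361, 0) (92, 0) (92, 16) (81.077, 16)]
9. shoelace: 172.4961

Area of P3's cell: 172.4961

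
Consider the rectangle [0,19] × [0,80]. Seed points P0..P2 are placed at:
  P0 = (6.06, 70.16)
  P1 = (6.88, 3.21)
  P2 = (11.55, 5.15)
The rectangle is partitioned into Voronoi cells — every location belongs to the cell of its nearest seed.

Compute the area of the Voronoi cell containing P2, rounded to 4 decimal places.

Area of P2's cell: 572.2064

1. box [0,19]×[0,80]: [(0, 0) (19, 0) (19, 80) (0, 80)]
2. ⊥bis P2·P0 via (8.805,37.655): [(0, 36.9114) (0, 0) (19, 0) (19, 38.516)]  |A|=716.5601
3. ⊥bis P2·P1 via (9.215,4.18): [(0, 36.9114) (0, 26.3625) (10.9514, 0) (19, 0) (19, 38.516)]  |A|=572.2064
4. canonical 5-gon: [(0, 36.9114) (0, 26.3625) (10.9514, 0) (19, 0) (19, 38.516)]
5. shoelace: 572.2064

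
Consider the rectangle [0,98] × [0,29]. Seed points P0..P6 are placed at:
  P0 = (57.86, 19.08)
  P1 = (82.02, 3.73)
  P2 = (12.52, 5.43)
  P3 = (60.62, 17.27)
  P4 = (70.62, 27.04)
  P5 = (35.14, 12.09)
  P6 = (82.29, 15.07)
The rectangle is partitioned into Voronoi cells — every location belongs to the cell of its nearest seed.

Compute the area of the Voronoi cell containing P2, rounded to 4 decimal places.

1. box [0,98]×[0,29]: [(0, 0) (98, 0) (98, 29) (0, 29)]
2. ⊥bis P2·P0 via (35.19,12.255): [(0, 0) (38.8795, 0) (30.1488, 29) (0, 29)]  |A|=1000.9096
3. ⊥bis P2·P1 via (47.27,4.58): [(0, 0) (38.8795, 0) (30.1488, 29) (0, 29)]  |A|=1000.9096
4. ⊥bis P2·P3 via (36.57,11.35): [(0, 0) (38.8795, 0) (30.1488, 29) (0, 29)]  |A|=1000.9096
5. ⊥bis P2·P4 via (41.57,16.235): [(0, 0) (38.8795, 0) (30.1488, 29) (0, 29)]  |A|=1000.9096
6. ⊥bis P2·P5 via (23.83,8.76): [(0, 0) (26.4092, 0) (17.8707, 29) (0, 29)]  |A|=642.0592
7. ⊥bis P2·P6 via (47.405,10.25): [(0, 0) (26.4092, 0) (17.8707, 29) (0, 29)]  |A|=642.0592
8. canonical 4-gon: [(0, 0) (26.4092, 0) (17.8707, 29) (0, 29)]
9. shoelace: 642.0592

Area of P2's cell: 642.0592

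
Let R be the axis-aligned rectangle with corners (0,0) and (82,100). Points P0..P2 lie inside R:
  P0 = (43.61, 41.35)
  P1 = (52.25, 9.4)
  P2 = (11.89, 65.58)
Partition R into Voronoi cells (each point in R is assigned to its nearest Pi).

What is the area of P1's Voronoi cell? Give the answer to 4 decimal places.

Area of P1's cell: 1927.0797

1. box [0,82]×[0,100]: [(0, 0) (82, 0) (82, 100) (0, 100)]
2. ⊥bis P1·P0 via (47.93,25.375): [(0, 12.4136) (0, 0) (82, 0) (82, 34.5883)]  |A|=1927.0797
3. ⊥bis P1·P2 via (32.07,37.49): [(0, 12.4136) (0, 0) (82, 0) (82, 34.5883)]  |A|=1927.0797
4. canonical 4-gon: [(0, 12.4136) (0, 0) (82, 0) (82, 34.5883)]
5. shoelace: 1927.0797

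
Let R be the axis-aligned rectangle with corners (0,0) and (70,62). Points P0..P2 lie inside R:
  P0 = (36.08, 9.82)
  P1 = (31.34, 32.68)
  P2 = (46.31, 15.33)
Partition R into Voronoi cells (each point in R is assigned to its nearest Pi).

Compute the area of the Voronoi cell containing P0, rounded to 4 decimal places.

1. box [0,70]×[0,62]: [(0, 0) (70, 0) (70, 62) (0, 62)]
2. ⊥bis P0·P1 via (33.71,21.25): [(0, 14.2603) (0, 0) (70, 0) (70, 28.7747)]  |A|=1506.2236
3. ⊥bis P0·P2 via (41.195,12.575): [(36.24, 21.7746) (0, 14.2603) (0, 0) (47.968, 0)]  |A|=780.6382
4. canonical 4-gon: [(36.24, 21.7746) (0, 14.2603) (0, 0) (47.968, 0)]
5. shoelace: 780.6382

Area of P0's cell: 780.6382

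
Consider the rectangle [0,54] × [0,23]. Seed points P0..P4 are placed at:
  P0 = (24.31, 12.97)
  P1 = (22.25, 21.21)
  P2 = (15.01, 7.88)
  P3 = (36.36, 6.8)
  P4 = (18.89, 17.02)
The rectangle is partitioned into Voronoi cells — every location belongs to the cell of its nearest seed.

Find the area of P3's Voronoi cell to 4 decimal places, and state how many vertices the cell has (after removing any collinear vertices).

1. box [0,54]×[0,23]: [(0, 0) (54, 0) (54, 23) (0, 23)]
2. ⊥bis P3·P0 via (30.335,9.885): [(25.2736, 0) (54, 0) (54, 23) (37.0503, 23)]  |A|=525.2755
3. ⊥bis P3·P1 via (29.305,14.005): [(35.6014, 20.1704) (25.2736, 0) (54, 0) (54, 23) (38.4912, 23)]  |A|=523.2369
4. ⊥bis P3·P2 via (25.685,7.34): [(35.6014, 20.1704) (25.3181, 0.087) (25.3137, 0) (54, 0) (54, 23) (38.4912, 23)]  |A|=523.2351
5. ⊥bis P3·P4 via (27.625,11.91): [(35.6014, 20.1704) (25.3181, 0.087) (25.3137, 0) (54, 0) (54, 23) (38.4912, 23)]  |A|=523.2351
6. canonical 6-gon: [(35.6014, 20.1704) (25.3181, 0.087) (25.3137, 0) (54, 0) (54, 23) (38.4912, 23)]
7. shoelace: 523.2351

Area of P3's cell: 523.2351 (6 vertices)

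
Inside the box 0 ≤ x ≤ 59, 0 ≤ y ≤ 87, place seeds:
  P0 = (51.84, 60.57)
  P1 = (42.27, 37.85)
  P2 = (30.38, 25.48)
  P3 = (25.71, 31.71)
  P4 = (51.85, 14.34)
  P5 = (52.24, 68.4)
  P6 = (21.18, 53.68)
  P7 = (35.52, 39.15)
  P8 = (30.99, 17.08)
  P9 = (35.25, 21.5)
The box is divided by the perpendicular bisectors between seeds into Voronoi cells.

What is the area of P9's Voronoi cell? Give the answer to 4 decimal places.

1. box [0,59]×[0,87]: [(0, 0) (59, 0) (59, 87) (0, 87)]
2. ⊥bis P9·P0 via (43.545,41.035): [(0, 59.5252) (0, 0) (59, 0) (59, 34.4725)]  |A|=2772.9305
3. ⊥bis P9·P1 via (38.76,29.675): [(0, 46.3169) (0, 0) (59, 0) (59, 20.9848)]  |A|=1985.4003
4. ⊥bis P9·P2 via (32.815,23.49): [(38.1009, 29.958) (13.6178, 0) (59, 0) (59, 20.9848)]  |A|=899.0601
5. ⊥bis P9·P3 via (30.48,26.605): [(38.1009, 29.958) (13.6178, 0) (59, 0) (59, 20.9848)]  |A|=899.0601
6. ⊥bis P9·P4 via (43.55,17.92): [(47.0795, 26.103) (38.1009, 29.958) (13.6178, 0) (35.8207, 0)]  |A|=471.4609
7. ⊥bis P9·P5 via (43.745,44.95): [(47.0795, 26.103) (38.1009, 29.958) (13.6178, 0) (35.8207, 0)]  |A|=471.4609
8. ⊥bis P9·P6 via (28.215,37.59): [(47.0795, 26.103) (38.1009, 29.958) (13.6178, 0) (35.8207, 0)]  |A|=471.4609
9. ⊥bis P9·P7 via (35.385,30.325): [(47.0795, 26.103) (38.1009, 29.958) (13.6178, 0) (35.8207, 0)]  |A|=471.4609
10. ⊥bis P9·P8 via (33.12,19.29): [(40.9047, 11.7871) (47.0795, 26.103) (38.1009, 29.958) (31.0293, 21.305)]  |A|=152.5494
11. canonical 4-gon: [(40.9047, 11.7871) (47.0795, 26.103) (38.1009, 29.958) (31.0293, 21.305)]
12. shoelace: 152.5494

Area of P9's cell: 152.5494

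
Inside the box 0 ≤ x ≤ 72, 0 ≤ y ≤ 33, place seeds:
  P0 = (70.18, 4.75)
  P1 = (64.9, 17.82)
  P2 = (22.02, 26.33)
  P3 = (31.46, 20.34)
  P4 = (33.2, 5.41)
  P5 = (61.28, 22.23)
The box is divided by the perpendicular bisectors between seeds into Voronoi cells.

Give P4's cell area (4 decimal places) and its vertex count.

1. box [0,72]×[0,33]: [(0, 0) (72, 0) (72, 33) (0, 33)]
2. ⊥bis P4·P0 via (51.69,5.08): [(0, 0) (51.5993, 0) (52.1883, 33) (0, 33)]  |A|=1712.496
3. ⊥bis P4·P1 via (49.05,11.615): [(0, 0) (51.5993, 0) (51.6864, 4.8805) (40.6781, 33) (0, 33)]  |A|=1550.6661
4. ⊥bis P4·P2 via (27.61,15.87): [(0, 1.1148) (0, 0) (51.5993, 0) (51.6864, 4.8805) (43.963, 24.6093)]  |A|=679.122
5. ⊥bis P4·P3 via (32.33,12.875): [(19.1264, 11.3362) (0, 1.1148) (0, 0) (51.5993, 0) (51.6864, 4.8805) (47.8487, 14.6836)]  |A|=530.0739
6. ⊥bis P4·P5 via (47.24,13.82): [(46.7962, 14.5609) (19.1264, 11.3362) (0, 1.1148) (0, 0) (51.5993, 0) (51.6864, 4.8805) (49.9729, 9.2576)]  |A|=527.0882
7. canonical 7-gon: [(46.7962, 14.5609) (19.1264, 11.3362) (0, 1.1148) (0, 0) (51.5993, 0) (51.6864, 4.8805) (49.9729, 9.2576)]
8. shoelace: 527.0882

Area of P4's cell: 527.0882 (7 vertices)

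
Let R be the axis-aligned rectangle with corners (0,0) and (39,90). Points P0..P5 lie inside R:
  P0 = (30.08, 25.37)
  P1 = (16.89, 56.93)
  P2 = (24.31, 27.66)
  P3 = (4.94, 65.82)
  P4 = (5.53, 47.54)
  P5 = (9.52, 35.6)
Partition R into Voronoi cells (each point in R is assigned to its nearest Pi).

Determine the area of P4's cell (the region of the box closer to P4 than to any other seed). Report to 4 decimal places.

1. box [0,39]×[0,90]: [(0, 0) (39, 0) (39, 90) (0, 90)]
2. ⊥bis P4·P0 via (17.805,36.455): [(0, 16.7386) (39, 59.9253) (39, 90) (0, 90)]  |A|=2015.0535
3. ⊥bis P4·P1 via (11.21,52.235): [(0, 65.7968) (0, 16.7386) (21.1718, 40.1832)]  |A|=519.3257
4. ⊥bis P4·P2 via (14.92,37.6): [(19.6296, 42.049) (0, 65.7968) (0, 23.5056)]  |A|=415.0802
5. ⊥bis P4·P3 via (5.235,56.68): [(19.6296, 42.049) (7.476, 56.7523) (0, 56.511) (0, 23.5056)]  |A|=380.3697
6. ⊥bis P4·P5 via (7.525,41.57): [(17.32, 44.8432) (7.476, 56.7523) (0, 56.511) (0, 39.0554)]  |A|=196.87
7. canonical 4-gon: [(17.32, 44.8432) (7.476, 56.7523) (0, 56.511) (0, 39.0554)]
8. shoelace: 196.87

Area of P4's cell: 196.8700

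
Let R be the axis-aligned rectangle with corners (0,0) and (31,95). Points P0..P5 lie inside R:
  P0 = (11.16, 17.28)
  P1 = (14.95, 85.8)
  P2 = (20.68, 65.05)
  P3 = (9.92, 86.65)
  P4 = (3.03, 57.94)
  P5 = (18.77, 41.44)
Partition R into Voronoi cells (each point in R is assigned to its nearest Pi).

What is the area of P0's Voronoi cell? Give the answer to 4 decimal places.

1. box [0,31]×[0,95]: [(0, 0) (31, 0) (31, 95) (0, 95)]
2. ⊥bis P0·P1 via (13.055,51.54): [(0, 52.2621) (0, 0) (31, 0) (31, 50.5474)]  |A|=1593.5476
3. ⊥bis P0·P2 via (15.92,41.165): [(0, 44.3377) (0, 0) (31, 0) (31, 38.1597)]  |A|=1278.7097
4. ⊥bis P0·P3 via (10.54,51.965): [(0, 44.3377) (0, 0) (31, 0) (31, 38.1597)]  |A|=1278.7097
5. ⊥bis P0·P4 via (7.095,37.61): [(20.4046, 40.2713) (0, 36.1913) (0, 0) (31, 0) (31, 38.1597)]  |A|=1195.5985
6. ⊥bis P0·P5 via (14.965,29.36): [(0, 34.0737) (0, 0) (31, 0) (31, 24.3092)]  |A|=904.936
7. canonical 4-gon: [(0, 34.0737) (0, 0) (31, 0) (31, 24.3092)]
8. shoelace: 904.936

Area of P0's cell: 904.9360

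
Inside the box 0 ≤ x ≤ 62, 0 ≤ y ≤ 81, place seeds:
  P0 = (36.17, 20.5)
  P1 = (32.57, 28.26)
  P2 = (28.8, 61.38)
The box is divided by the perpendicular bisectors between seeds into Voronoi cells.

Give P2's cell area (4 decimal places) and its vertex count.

1. box [0,62]×[0,81]: [(0, 0) (62, 0) (62, 81) (0, 81)]
2. ⊥bis P2·P0 via (32.485,40.94): [(0, 35.0835) (62, 46.2611) (62, 81) (0, 81)]  |A|=2500.3187
3. ⊥bis P2·P1 via (30.685,44.82): [(0, 41.3272) (62, 48.3845) (62, 81) (0, 81)]  |A|=2240.9369
4. canonical 4-gon: [(0, 41.3272) (62, 48.3845) (62, 81) (0, 81)]
5. shoelace: 2240.9369

Area of P2's cell: 2240.9369 (4 vertices)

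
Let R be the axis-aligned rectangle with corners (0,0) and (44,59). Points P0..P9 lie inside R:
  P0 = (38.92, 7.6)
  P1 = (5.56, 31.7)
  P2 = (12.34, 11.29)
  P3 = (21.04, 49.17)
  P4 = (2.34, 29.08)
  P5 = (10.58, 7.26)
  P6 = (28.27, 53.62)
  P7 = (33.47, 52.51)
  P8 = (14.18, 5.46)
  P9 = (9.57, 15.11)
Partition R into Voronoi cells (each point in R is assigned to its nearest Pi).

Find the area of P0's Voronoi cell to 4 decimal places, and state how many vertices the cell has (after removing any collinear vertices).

1. box [0,44]×[0,59]: [(0, 0) (44, 0) (44, 59) (0, 59)]
2. ⊥bis P0·P1 via (22.24,19.65): [(8.0444, 0) (44, 0) (44, 49.7709)]  |A|=894.7711
3. ⊥bis P0·P2 via (25.63,9.445): [(28.1901, 27.8864) (24.3188, 0) (44, 0) (44, 49.7709)]  |A|=667.8542
4. ⊥bis P0·P3 via (29.98,28.385): [(28.1501, 27.5979) (24.3188, 0) (44, 0) (44, 34.4153)]  |A|=544.3195
5. ⊥bis P0·P4 via (20.63,18.34): [(28.1501, 27.5979) (24.3188, 0) (44, 0) (44, 34.4153)]  |A|=544.3195
6. ⊥bis P0·P5 via (24.75,7.43): [(28.1501, 27.5979) (24.7977, 3.4501) (24.8391, 0) (44, 0) (44, 34.4153)]  |A|=543.4219
7. ⊥bis P0·P6 via (33.595,30.61): [(36.9676, 31.3905) (28.1501, 27.5979) (24.7977, 3.4501) (24.8391, 0) (44, 0) (44, 33.0179)]  |A|=538.5086
8. ⊥bis P0·P7 via (36.195,30.055): [(32.946, 29.6607) (28.1501, 27.5979) (24.7977, 3.4501) (24.8391, 0) (44, 0) (44, 31.0022)]  |A|=524.5577
9. ⊥bis P0·P8 via (26.55,6.53): [(32.946, 29.6607) (28.1501, 27.5979) (26.0415, 12.4089) (27.1148, 0) (44, 0) (44, 31.0022)]  |A|=508.1073
10. ⊥bis P0·P9 via (24.245,11.355): [(32.946, 29.6607) (28.4322, 27.7193) (27.8523, 25.4528) (26.0415, 12.4089) (27.1148, 0) (44, 0) (44, 31.0022)]  |A|=507.8227
11. canonical 7-gon: [(32.946, 29.6607) (28.4322, 27.7193) (27.8523, 25.4528) (26.0415, 12.4089) (27.1148, 0) (44, 0) (44, 31.0022)]
12. shoelace: 507.8227

Area of P0's cell: 507.8227 (7 vertices)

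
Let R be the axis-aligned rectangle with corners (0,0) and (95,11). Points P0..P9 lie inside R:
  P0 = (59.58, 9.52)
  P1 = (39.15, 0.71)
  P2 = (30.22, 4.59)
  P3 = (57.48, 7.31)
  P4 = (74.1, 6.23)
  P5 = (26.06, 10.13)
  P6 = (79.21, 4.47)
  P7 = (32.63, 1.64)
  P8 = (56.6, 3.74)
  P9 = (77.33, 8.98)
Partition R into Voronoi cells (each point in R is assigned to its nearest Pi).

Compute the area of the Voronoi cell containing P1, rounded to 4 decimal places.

Area of P1's cell: 116.1850

1. box [0,95]×[0,11]: [(0, 0) (95, 0) (95, 11) (0, 11)]
2. ⊥bis P1·P0 via (49.365,5.115): [(0, 0) (51.5707, 0) (46.8272, 11) (0, 11)]  |A|=541.1887
3. ⊥bis P1·P2 via (34.685,2.65): [(33.5336, 0) (51.5707, 0) (46.8272, 11) (38.313, 11)]  |A|=146.0325
4. ⊥bis P1·P3 via (48.315,4.01): [(33.5336, 0) (49.7589, 0) (45.7981, 11) (38.313, 11)]  |A|=130.4073
5. ⊥bis P1·P4 via (56.625,3.47): [(33.5336, 0) (49.7589, 0) (45.7981, 11) (38.313, 11)]  |A|=130.4073
6. ⊥bis P1·P5 via (32.605,5.42): [(33.5336, 0) (49.7589, 0) (45.7981, 11) (38.313, 11)]  |A|=130.4073
7. ⊥bis P1·P6 via (59.18,2.59): [(33.5336, 0) (49.7589, 0) (45.7981, 11) (38.313, 11)]  |A|=130.4073
8. ⊥bis P1·P7 via (35.89,1.175): [(36.7921, 7.4997) (35.7224, 0) (49.7589, 0) (45.7981, 11) (38.313, 11)]  |A|=122.1996
9. ⊥bis P1·P8 via (47.875,2.225): [(36.7921, 7.4997) (35.7224, 0) (48.2613, 0) (46.8665, 8.0327) (45.7981, 11) (38.313, 11)]  |A|=116.185
10. ⊥bis P1·P9 via (58.24,4.845): [(36.7921, 7.4997) (35.7224, 0) (48.2613, 0) (46.8665, 8.0327) (45.7981, 11) (38.313, 11)]  |A|=116.185
11. canonical 6-gon: [(36.7921, 7.4997) (35.7224, 0) (48.2613, 0) (46.8665, 8.0327) (45.7981, 11) (38.313, 11)]
12. shoelace: 116.185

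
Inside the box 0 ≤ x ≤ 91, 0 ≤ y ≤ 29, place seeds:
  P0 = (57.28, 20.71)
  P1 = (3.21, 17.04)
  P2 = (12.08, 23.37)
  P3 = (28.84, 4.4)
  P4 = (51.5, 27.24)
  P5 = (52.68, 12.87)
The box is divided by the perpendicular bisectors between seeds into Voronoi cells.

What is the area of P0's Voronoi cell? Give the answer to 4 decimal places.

Area of P0's cell: 813.0746

1. box [0,91]×[0,29]: [(0, 0) (91, 0) (91, 29) (0, 29)]
2. ⊥bis P0·P1 via (30.245,18.875): [(31.5261, 0) (91, 0) (91, 29) (29.5578, 29)]  |A|=1753.2834
3. ⊥bis P0·P2 via (34.68,22.04): [(33.383, 0) (91, 0) (91, 29) (35.0896, 29)]  |A|=1646.148
4. ⊥bis P0·P3 via (43.06,12.555): [(34.9537, 26.6902) (50.2601, 0) (91, 0) (91, 29) (35.0896, 29)]  |A|=1420.9207
5. ⊥bis P0·P4 via (54.39,23.975): [(42.5308, 13.4778) (50.2601, 0) (91, 0) (91, 29) (60.067, 29)]  |A|=1217.4199
6. ⊥bis P0·P5 via (54.98,16.79): [(49.7437, 19.8623) (83.596, 0) (91, 0) (91, 29) (60.067, 29)]  |A|=813.0746
7. canonical 5-gon: [(49.7437, 19.8623) (83.596, 0) (91, 0) (91, 29) (60.067, 29)]
8. shoelace: 813.0746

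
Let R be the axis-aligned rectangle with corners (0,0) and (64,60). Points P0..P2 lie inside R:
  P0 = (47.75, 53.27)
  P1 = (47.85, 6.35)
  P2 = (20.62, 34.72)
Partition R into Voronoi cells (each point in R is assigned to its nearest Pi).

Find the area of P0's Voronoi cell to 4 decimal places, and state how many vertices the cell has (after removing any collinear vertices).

Area of P0's cell: 918.6360 (4 vertices)

1. box [0,64]×[0,60]: [(0, 0) (64, 0) (64, 60) (0, 60)]
2. ⊥bis P0·P1 via (47.8,29.81): [(0, 29.7081) (64, 29.8445) (64, 60) (0, 60)]  |A|=1934.3152
3. ⊥bis P0·P2 via (34.185,43.995): [(43.8896, 29.8017) (64, 29.8445) (64, 60) (23.2417, 60)]  |A|=918.636
4. canonical 4-gon: [(43.8896, 29.8017) (64, 29.8445) (64, 60) (23.2417, 60)]
5. shoelace: 918.636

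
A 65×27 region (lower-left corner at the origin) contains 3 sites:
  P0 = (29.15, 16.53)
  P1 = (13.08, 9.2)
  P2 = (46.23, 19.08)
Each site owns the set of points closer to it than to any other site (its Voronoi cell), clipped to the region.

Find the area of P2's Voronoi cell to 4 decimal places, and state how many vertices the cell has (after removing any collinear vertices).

1. box [0,65]×[0,27]: [(0, 0) (65, 0) (65, 27) (0, 27)]
2. ⊥bis P2·P0 via (37.69,17.805): [(40.3482, 0) (65, 0) (65, 27) (36.3172, 27)]  |A|=720.0164
3. ⊥bis P2·P1 via (29.655,14.14): [(40.3482, 0) (65, 0) (65, 27) (36.3172, 27)]  |A|=720.0164
4. canonical 4-gon: [(40.3482, 0) (65, 0) (65, 27) (36.3172, 27)]
5. shoelace: 720.0164

Area of P2's cell: 720.0164 (4 vertices)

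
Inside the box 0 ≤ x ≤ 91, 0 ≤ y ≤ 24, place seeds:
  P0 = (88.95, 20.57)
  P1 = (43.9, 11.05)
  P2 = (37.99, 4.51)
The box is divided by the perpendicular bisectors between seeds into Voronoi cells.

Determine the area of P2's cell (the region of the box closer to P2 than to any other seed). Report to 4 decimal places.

1. box [0,91]×[0,24]: [(0, 0) (91, 0) (91, 24) (0, 24)]
2. ⊥bis P2·P0 via (63.47,12.54): [(0, 0) (67.422, 0) (59.8584, 24) (0, 24)]  |A|=1527.3643
3. ⊥bis P2·P1 via (40.945,7.78): [(0, 0) (49.5543, 0) (22.996, 24) (0, 24)]  |A|=870.6037
4. canonical 4-gon: [(0, 0) (49.5543, 0) (22.996, 24) (0, 24)]
5. shoelace: 870.6037

Area of P2's cell: 870.6037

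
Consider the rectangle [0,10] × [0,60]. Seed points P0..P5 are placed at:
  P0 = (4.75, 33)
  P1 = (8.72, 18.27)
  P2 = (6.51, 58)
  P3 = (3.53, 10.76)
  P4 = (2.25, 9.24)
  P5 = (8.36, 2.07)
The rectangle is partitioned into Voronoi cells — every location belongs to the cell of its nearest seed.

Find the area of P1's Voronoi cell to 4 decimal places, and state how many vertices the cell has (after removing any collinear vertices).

Area of P1's cell: 98.7492 (4 vertices)

1. box [0,10]×[0,60]: [(0, 0) (10, 0) (10, 60) (0, 60)]
2. ⊥bis P1·P0 via (6.735,25.635): [(0, 23.8198) (0, 0) (10, 0) (10, 26.515)]  |A|=251.6739
3. ⊥bis P1·P2 via (7.615,38.135): [(0, 23.8198) (0, 0) (10, 0) (10, 26.515)]  |A|=251.6739
4. ⊥bis P1·P3 via (6.125,14.515): [(0, 23.8198) (0, 18.7479) (10, 11.8371) (10, 26.515)]  |A|=98.7492
5. ⊥bis P1·P4 via (5.485,13.755): [(0, 23.8198) (0, 18.7479) (10, 11.8371) (10, 26.515)]  |A|=98.7492
6. ⊥bis P1·P5 via (8.54,10.17): [(0, 23.8198) (0, 18.7479) (10, 11.8371) (10, 26.515)]  |A|=98.7492
7. canonical 4-gon: [(0, 23.8198) (0, 18.7479) (10, 11.8371) (10, 26.515)]
8. shoelace: 98.7492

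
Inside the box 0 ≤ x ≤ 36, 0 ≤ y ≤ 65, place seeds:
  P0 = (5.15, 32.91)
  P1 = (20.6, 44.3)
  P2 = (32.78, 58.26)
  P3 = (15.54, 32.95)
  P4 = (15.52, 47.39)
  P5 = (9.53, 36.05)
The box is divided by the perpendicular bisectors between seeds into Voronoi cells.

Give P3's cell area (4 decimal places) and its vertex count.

Area of P3's cell: 901.2221 (5 vertices)

1. box [0,36]×[0,65]: [(0, 0) (36, 0) (36, 65) (0, 65)]
2. ⊥bis P3·P0 via (10.345,32.93): [(10.4718, 0) (36, 0) (36, 65) (10.2215, 65)]  |A|=1667.4674
3. ⊥bis P3·P1 via (18.07,38.625): [(10.3098, 42.0846) (10.4718, 0) (36, 0) (36, 30.6315)]  |A|=930.6388
4. ⊥bis P3·P2 via (24.16,45.605): [(10.3098, 42.0846) (10.4718, 0) (36, 0) (36, 30.6315)]  |A|=930.6388
5. ⊥bis P3·P4 via (15.53,40.17): [(14.6073, 40.1687) (10.3172, 40.1628) (10.4718, 0) (36, 0) (36, 30.6315)]  |A|=926.5163
6. ⊥bis P3·P5 via (12.535,34.5): [(15.2997, 39.86) (10.3552, 30.274) (10.4718, 0) (36, 0) (36, 30.6315)]  |A|=901.2221
7. canonical 5-gon: [(15.2997, 39.86) (10.3552, 30.274) (10.4718, 0) (36, 0) (36, 30.6315)]
8. shoelace: 901.2221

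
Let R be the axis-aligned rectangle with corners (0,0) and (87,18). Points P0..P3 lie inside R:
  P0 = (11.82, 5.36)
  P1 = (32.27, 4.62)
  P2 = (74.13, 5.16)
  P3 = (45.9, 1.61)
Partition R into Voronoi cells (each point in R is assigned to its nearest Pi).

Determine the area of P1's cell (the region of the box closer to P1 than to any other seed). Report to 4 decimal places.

1. box [0,87]×[0,18]: [(0, 0) (87, 0) (87, 18) (0, 18)]
2. ⊥bis P1·P0 via (22.045,4.99): [(21.8644, 0) (87, 0) (87, 18) (22.5158, 18)]  |A|=1166.5781
3. ⊥bis P1·P2 via (53.2,4.89): [(21.8644, 0) (53.2631, 0) (53.0309, 18) (22.5158, 18)]  |A|=557.2238
4. ⊥bis P1·P3 via (39.085,3.115): [(21.8644, 0) (38.3971, 0) (42.3721, 18) (22.5158, 18)]  |A|=327.5013
5. canonical 4-gon: [(21.8644, 0) (38.3971, 0) (42.3721, 18) (22.5158, 18)]
6. shoelace: 327.5013

Area of P1's cell: 327.5013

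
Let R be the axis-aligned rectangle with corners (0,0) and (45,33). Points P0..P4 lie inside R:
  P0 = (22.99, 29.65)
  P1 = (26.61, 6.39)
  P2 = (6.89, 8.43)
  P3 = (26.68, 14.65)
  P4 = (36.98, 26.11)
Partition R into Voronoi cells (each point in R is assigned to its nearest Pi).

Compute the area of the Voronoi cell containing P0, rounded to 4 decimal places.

1. box [0,45]×[0,33]: [(0, 0) (45, 0) (45, 33) (0, 33)]
2. ⊥bis P0·P1 via (24.8,18.02): [(0, 14.1603) (45, 21.1638) (45, 33) (0, 33)]  |A|=690.2079
3. ⊥bis P0·P2 via (14.94,19.04): [(0, 30.3752) (17.7338, 16.9203) (45, 21.1638) (45, 33) (0, 33)]  |A|=546.4316
4. ⊥bis P0·P3 via (24.835,22.15): [(0, 30.3752) (14.2673, 19.5504) (45, 27.1106) (45, 33) (0, 33)]  |A|=411.8397
5. ⊥bis P0·P4 via (29.985,27.88): [(0, 30.3752) (14.2673, 19.5504) (28.7807, 23.1206) (31.2806, 33) (0, 33)]  |A|=296.309
6. canonical 5-gon: [(0, 30.3752) (14.2673, 19.5504) (28.7807, 23.1206) (31.2806, 33) (0, 33)]
7. shoelace: 296.309

Area of P0's cell: 296.3090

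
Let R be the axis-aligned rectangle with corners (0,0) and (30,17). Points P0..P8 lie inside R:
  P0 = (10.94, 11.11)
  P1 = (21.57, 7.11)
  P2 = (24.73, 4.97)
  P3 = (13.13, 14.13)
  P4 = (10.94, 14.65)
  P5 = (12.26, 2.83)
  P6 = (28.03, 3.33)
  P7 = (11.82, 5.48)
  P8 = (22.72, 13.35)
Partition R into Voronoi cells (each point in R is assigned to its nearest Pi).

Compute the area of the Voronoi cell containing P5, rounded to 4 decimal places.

1. box [0,30]×[0,17]: [(0, 0) (30, 0) (30, 17) (0, 17)]
2. ⊥bis P5·P0 via (11.6,6.97): [(0, 5.1207) (0, 0) (30, 0) (30, 9.9033)]  |A|=225.3609
3. ⊥bis P5·P1 via (16.915,4.97): [(15.6954, 7.6229) (0, 5.1207) (0, 0) (19.1998, 0)]  |A|=113.365
4. ⊥bis P5·P2 via (18.495,3.9): [(19.1431, 0.1233) (15.6954, 7.6229) (0, 5.1207) (0, 0) (19.1643, 0)]  |A|=113.3628
5. ⊥bis P5·P3 via (12.695,8.48): [(19.1431, 0.1233) (15.6954, 7.6229) (0, 5.1207) (0, 0) (19.1643, 0)]  |A|=113.3628
6. ⊥bis P5·P4 via (11.6,8.74): [(19.1431, 0.1233) (15.6954, 7.6229) (0, 5.1207) (0, 0) (19.1643, 0)]  |A|=113.3628
7. ⊥bis P5·P6 via (20.145,3.08): [(19.1431, 0.1233) (15.6954, 7.6229) (0, 5.1207) (0, 0) (19.1643, 0)]  |A|=113.3628
8. ⊥bis P5·P7 via (12.04,4.155): [(19.1431, 0.1233) (16.9174, 4.9648) (0, 2.1559) (0, 0) (19.1643, 0)]  |A|=65.8958
9. ⊥bis P5·P8 via (17.49,8.09): [(19.1431, 0.1233) (16.9174, 4.9648) (0, 2.1559) (0, 0) (19.1643, 0)]  |A|=65.8958
10. canonical 5-gon: [(19.1431, 0.1233) (16.9174, 4.9648) (0, 2.1559) (0, 0) (19.1643, 0)]
11. shoelace: 65.8958

Area of P5's cell: 65.8958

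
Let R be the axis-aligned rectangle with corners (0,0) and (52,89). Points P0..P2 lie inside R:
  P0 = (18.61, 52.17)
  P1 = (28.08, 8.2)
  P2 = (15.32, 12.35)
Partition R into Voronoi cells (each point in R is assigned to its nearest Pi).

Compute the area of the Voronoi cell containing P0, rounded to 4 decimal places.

Area of P0's cell: 2907.2881

1. box [0,52]×[0,89]: [(0, 0) (52, 0) (52, 89) (0, 89)]
2. ⊥bis P0·P1 via (23.345,30.185): [(0, 25.1571) (52, 36.3565) (52, 89) (0, 89)]  |A|=3028.6454
3. ⊥bis P0·P2 via (16.965,32.26): [(0, 33.6617) (28.5393, 31.3037) (52, 36.3565) (52, 89) (0, 89)]  |A|=2907.2881
4. canonical 5-gon: [(0, 33.6617) (28.5393, 31.3037) (52, 36.3565) (52, 89) (0, 89)]
5. shoelace: 2907.2881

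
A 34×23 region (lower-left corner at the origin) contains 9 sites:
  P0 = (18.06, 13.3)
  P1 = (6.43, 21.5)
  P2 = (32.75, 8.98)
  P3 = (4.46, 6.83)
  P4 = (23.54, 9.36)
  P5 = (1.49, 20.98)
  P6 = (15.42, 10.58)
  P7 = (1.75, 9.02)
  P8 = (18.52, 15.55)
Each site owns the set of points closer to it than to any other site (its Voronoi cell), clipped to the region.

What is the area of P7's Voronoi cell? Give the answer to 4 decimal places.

Area of P7's cell: 45.8852

1. box [0,34]×[0,23]: [(0, 0) (34, 0) (34, 23) (0, 23)]
2. ⊥bis P7·P0 via (9.905,11.16): [(0, 0) (12.8336, 0) (6.798, 23) (0, 23)]  |A|=225.7629
3. ⊥bis P7·P1 via (4.09,15.26): [(0, 16.7937) (0, 0) (12.8336, 0) (9.3464, 13.2889)]  |A|=163.7519
4. ⊥bis P7·P2 via (17.25,9): [(0, 16.7937) (0, 0) (12.8336, 0) (9.3464, 13.2889)]  |A|=163.7519
5. ⊥bis P7·P3 via (3.105,7.925): [(7.8831, 13.8376) (0, 16.7937) (0, 4.0827)]  |A|=50.1009
6. ⊥bis P7·P4 via (12.645,9.19): [(7.8831, 13.8376) (0, 16.7937) (0, 4.0827)]  |A|=50.1009
7. ⊥bis P7·P5 via (1.62,15): [(7.8831, 13.8376) (4.61, 15.065) (0, 14.9648) (0, 4.0827)]  |A|=45.8852
8. ⊥bis P7·P6 via (8.585,9.8): [(7.8831, 13.8376) (4.61, 15.065) (0, 14.9648) (0, 4.0827)]  |A|=45.8852
9. ⊥bis P7·P8 via (10.135,12.285): [(7.8831, 13.8376) (4.61, 15.065) (0, 14.9648) (0, 4.0827)]  |A|=45.8852
10. canonical 4-gon: [(7.8831, 13.8376) (4.61, 15.065) (0, 14.9648) (0, 4.0827)]
11. shoelace: 45.8852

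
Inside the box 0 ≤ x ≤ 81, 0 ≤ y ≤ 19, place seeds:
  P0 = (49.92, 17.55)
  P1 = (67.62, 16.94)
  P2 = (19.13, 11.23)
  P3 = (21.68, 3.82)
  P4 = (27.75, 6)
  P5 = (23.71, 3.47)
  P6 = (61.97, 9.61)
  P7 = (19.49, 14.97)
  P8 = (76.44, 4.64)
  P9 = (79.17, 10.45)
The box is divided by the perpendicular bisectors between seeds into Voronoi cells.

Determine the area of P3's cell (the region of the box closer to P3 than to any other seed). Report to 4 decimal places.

1. box [0,81]×[0,19]: [(0, 0) (81, 0) (81, 19) (0, 19)]
2. ⊥bis P3·P0 via (35.8,10.685): [(0, 0) (40.9949, 0) (31.7573, 19) (0, 19)]  |A|=691.1466
3. ⊥bis P3·P1 via (44.65,10.38): [(0, 0) (40.9949, 0) (31.7573, 19) (0, 19)]  |A|=691.1466
4. ⊥bis P3·P2 via (20.405,7.525): [(0, 0.503) (0, 0) (40.9949, 0) (34.9096, 12.5165)]  |A|=265.3359
5. ⊥bis P3·P4 via (24.715,4.91): [(23.4051, 8.5574) (0, 0.503) (0, 0) (26.4784, 0)]  |A|=119.18
6. ⊥bis P3·P5 via (22.695,3.645): [(23.4976, 8.2998) (23.4051, 8.5574) (0, 0.503) (0, 0) (22.0666, 0)]  |A|=100.8712
7. ⊥bis P3·P6 via (41.825,6.715): [(23.4976, 8.2998) (23.4051, 8.5574) (0, 0.503) (0, 0) (22.0666, 0)]  |A|=100.8712
8. ⊥bis P3·P7 via (20.585,9.395): [(23.4976, 8.2998) (23.4051, 8.5574) (0, 0.503) (0, 0) (22.0666, 0)]  |A|=100.8712
9. ⊥bis P3·P8 via (49.06,4.23): [(23.4976, 8.2998) (23.4051, 8.5574) (0, 0.503) (0, 0) (22.0666, 0)]  |A|=100.8712
10. ⊥bis P3·P9 via (50.425,7.135): [(23.4976, 8.2998) (23.4051, 8.5574) (0, 0.503) (0, 0) (22.0666, 0)]  |A|=100.8712
11. canonical 5-gon: [(23.4976, 8.2998) (23.4051, 8.5574) (0, 0.503) (0, 0) (22.0666, 0)]
12. shoelace: 100.8712

Area of P3's cell: 100.8712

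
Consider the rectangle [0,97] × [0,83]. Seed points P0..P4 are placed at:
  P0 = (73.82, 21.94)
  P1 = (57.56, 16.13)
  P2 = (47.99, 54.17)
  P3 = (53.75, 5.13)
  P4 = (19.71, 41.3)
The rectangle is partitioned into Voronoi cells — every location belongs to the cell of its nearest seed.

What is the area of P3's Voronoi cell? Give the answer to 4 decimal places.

1. box [0,97]×[0,83]: [(0, 0) (97, 0) (97, 83) (0, 83)]
2. ⊥bis P3·P0 via (63.785,13.535): [(0, 0) (75.1215, 0) (5.6033, 83) (0, 83)]  |A|=3350.0789
3. ⊥bis P3·P1 via (55.655,10.63): [(0, 29.9069) (0, 0) (75.1215, 0) (70.5348, 5.4762)]  |A|=1260.4269
4. ⊥bis P3·P2 via (50.87,29.65): [(13.4359, 25.2532) (0, 23.6751) (0, 0) (75.1215, 0) (70.5348, 5.4762)]  |A|=1218.5619
5. ⊥bis P3·P4 via (36.73,23.215): [(32.0464, 18.8072) (12.0624, 0) (75.1215, 0) (70.5348, 5.4762)]  |A|=667.7943
6. canonical 4-gon: [(32.0464, 18.8072) (12.0624, 0) (75.1215, 0) (70.5348, 5.4762)]
7. shoelace: 667.7943

Area of P3's cell: 667.7943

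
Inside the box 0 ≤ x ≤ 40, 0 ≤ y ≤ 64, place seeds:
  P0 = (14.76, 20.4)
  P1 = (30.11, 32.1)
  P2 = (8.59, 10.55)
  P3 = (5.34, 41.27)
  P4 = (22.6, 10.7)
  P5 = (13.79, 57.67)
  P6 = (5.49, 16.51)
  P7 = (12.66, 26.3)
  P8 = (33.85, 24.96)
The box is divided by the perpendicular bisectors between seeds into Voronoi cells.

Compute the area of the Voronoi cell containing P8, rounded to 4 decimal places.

Area of P8's cell: 217.8862

1. box [0,40]×[0,64]: [(0, 0) (40, 0) (40, 64) (0, 64)]
2. ⊥bis P8·P0 via (24.305,22.68): [(29.7225, 0) (40, 0) (40, 64) (14.435, 64)]  |A|=1146.9603
3. ⊥bis P8·P1 via (31.98,28.53): [(23.9165, 24.3063) (29.7225, 0) (40, 0) (40, 32.731)]  |A|=388.117
4. ⊥bis P8·P2 via (21.22,17.755): [(23.9165, 24.3063) (28.5512, 4.9038) (31.3486, 0) (40, 0) (40, 32.731)]  |A|=384.1299
5. ⊥bis P8·P3 via (19.595,33.115): [(23.9165, 24.3063) (28.5512, 4.9038) (31.3486, 0) (40, 0) (40, 32.731)]  |A|=384.1299
6. ⊥bis P8·P4 via (28.225,17.83): [(23.9165, 24.3063) (24.8223, 20.5145) (40, 8.5405) (40, 32.731)]  |A|=217.8862
7. ⊥bis P8·P5 via (23.82,41.315): [(23.9165, 24.3063) (24.8223, 20.5145) (40, 8.5405) (40, 32.731)]  |A|=217.8862
8. ⊥bis P8·P6 via (19.67,20.735): [(23.9165, 24.3063) (24.8223, 20.5145) (40, 8.5405) (40, 32.731)]  |A|=217.8862
9. ⊥bis P8·P7 via (23.255,25.63): [(23.9165, 24.3063) (24.8223, 20.5145) (40, 8.5405) (40, 32.731)]  |A|=217.8862
10. canonical 4-gon: [(23.9165, 24.3063) (24.8223, 20.5145) (40, 8.5405) (40, 32.731)]
11. shoelace: 217.8862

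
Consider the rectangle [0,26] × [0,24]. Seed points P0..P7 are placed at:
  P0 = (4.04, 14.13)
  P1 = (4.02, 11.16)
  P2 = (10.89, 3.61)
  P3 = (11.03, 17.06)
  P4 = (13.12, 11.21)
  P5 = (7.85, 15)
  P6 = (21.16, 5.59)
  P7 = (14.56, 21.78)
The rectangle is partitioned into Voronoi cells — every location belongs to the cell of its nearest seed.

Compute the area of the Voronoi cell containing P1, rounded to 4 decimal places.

Area of P1's cell: 67.4429

1. box [0,26]×[0,24]: [(0, 0) (26, 0) (26, 24) (0, 24)]
2. ⊥bis P1·P0 via (4.03,12.645): [(0, 12.6721) (0, 0) (26, 0) (26, 12.4971)]  |A|=327.1995
3. ⊥bis P1·P2 via (7.455,7.385): [(13.168, 12.5835) (0, 12.6721) (0, 0.6014)]  |A|=79.4735
4. ⊥bis P1·P3 via (7.525,14.11): [(10.7, 10.3377) (8.785, 12.613) (0, 12.6721) (0, 0.6014)]  |A|=74.5155
5. ⊥bis P1·P4 via (8.57,11.185): [(8.5852, 8.4134) (8.5621, 12.6145) (0, 12.6721) (0, 0.6014)]  |A|=69.7992
6. ⊥bis P1·P5 via (5.935,13.08): [(8.5852, 8.4134) (8.5741, 10.4478) (6.387, 12.6291) (0, 12.6721) (0, 0.6014)]  |A|=67.4429
7. ⊥bis P1·P6 via (12.59,8.375): [(8.5852, 8.4134) (8.5741, 10.4478) (6.387, 12.6291) (0, 12.6721) (0, 0.6014)]  |A|=67.4429
8. ⊥bis P1·P7 via (9.29,16.47): [(8.5852, 8.4134) (8.5741, 10.4478) (6.387, 12.6291) (0, 12.6721) (0, 0.6014)]  |A|=67.4429
9. canonical 5-gon: [(8.5852, 8.4134) (8.5741, 10.4478) (6.387, 12.6291) (0, 12.6721) (0, 0.6014)]
10. shoelace: 67.4429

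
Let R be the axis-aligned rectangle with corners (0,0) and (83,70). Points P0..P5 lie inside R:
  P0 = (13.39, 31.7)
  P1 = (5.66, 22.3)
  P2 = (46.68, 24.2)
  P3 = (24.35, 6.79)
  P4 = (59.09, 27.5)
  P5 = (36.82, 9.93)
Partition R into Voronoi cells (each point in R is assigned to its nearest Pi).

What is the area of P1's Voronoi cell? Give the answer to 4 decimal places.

1. box [0,83]×[0,70]: [(0, 0) (83, 0) (83, 70) (0, 70)]
2. ⊥bis P1·P0 via (9.525,27): [(0, 34.8328) (0, 0) (42.3581, 0)]  |A|=737.7258
3. ⊥bis P1·P2 via (26.17,23.25): [(26.6485, 12.9186) (0, 34.8328) (0, 0) (27.2469, 0)]  |A|=640.1178
4. ⊥bis P1·P3 via (15.005,14.545): [(18.9256, 19.2695) (0, 34.8328) (0, 0) (2.9348, 0)]  |A|=357.8919
5. ⊥bis P1·P4 via (32.375,24.9): [(18.9256, 19.2695) (0, 34.8328) (0, 0) (2.9348, 0)]  |A|=357.8919
6. ⊥bis P1·P5 via (21.24,16.115): [(18.9256, 19.2695) (0, 34.8328) (0, 0) (2.9348, 0)]  |A|=357.8919
7. canonical 4-gon: [(18.9256, 19.2695) (0, 34.8328) (0, 0) (2.9348, 0)]
8. shoelace: 357.8919

Area of P1's cell: 357.8919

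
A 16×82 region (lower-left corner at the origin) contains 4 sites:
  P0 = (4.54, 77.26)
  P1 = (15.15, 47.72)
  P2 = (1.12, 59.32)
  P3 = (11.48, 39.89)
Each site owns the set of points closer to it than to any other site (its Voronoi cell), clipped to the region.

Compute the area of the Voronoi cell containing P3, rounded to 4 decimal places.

1. box [0,16]×[0,82]: [(0, 0) (16, 0) (16, 82) (0, 82)]
2. ⊥bis P3·P0 via (8.01,58.575): [(0, 57.0875) (0, 0) (16, 0) (16, 60.0588)]  |A|=937.1703
3. ⊥bis P3·P1 via (13.315,43.805): [(0, 50.0459) (0, 0) (16, 0) (16, 42.5465)]  |A|=740.7391
4. ⊥bis P3·P2 via (6.3,49.605): [(3.7928, 48.2682) (0, 46.2459) (0, 0) (16, 0) (16, 42.5465)]  |A|=733.5328
5. canonical 5-gon: [(3.7928, 48.2682) (0, 46.2459) (0, 0) (16, 0) (16, 42.5465)]
6. shoelace: 733.5328

Area of P3's cell: 733.5328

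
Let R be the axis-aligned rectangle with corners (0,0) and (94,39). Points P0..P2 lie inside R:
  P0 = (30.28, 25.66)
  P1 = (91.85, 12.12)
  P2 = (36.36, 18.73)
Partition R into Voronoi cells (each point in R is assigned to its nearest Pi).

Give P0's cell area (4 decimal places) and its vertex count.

1. box [0,94]×[0,39]: [(0, 0) (94, 0) (94, 39) (0, 39)]
2. ⊥bis P0·P1 via (61.065,18.89): [(0, 0) (56.9109, 0) (65.4874, 39) (0, 39)]  |A|=2386.7667
3. ⊥bis P0·P2 via (33.32,22.195): [(0, 0) (8.0221, 0) (52.4744, 39) (0, 39)]  |A|=1179.681
4. canonical 4-gon: [(0, 0) (8.0221, 0) (52.4744, 39) (0, 39)]
5. shoelace: 1179.681

Area of P0's cell: 1179.6810 (4 vertices)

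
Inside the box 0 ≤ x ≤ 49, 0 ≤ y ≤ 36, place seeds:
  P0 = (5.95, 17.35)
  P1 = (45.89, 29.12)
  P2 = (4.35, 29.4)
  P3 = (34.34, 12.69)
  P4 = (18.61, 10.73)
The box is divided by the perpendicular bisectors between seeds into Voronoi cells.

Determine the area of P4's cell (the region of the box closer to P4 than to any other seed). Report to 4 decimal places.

1. box [0,49]×[0,36]: [(0, 0) (49, 0) (49, 36) (0, 36)]
2. ⊥bis P4·P0 via (12.28,14.04): [(4.9384, 0) (49, 0) (49, 36) (23.763, 36)]  |A|=1247.3744
3. ⊥bis P4·P1 via (32.25,19.925): [(22.7367, 34.0372) (4.9384, 0) (45.6818, 0)]  |A|=693.3967
4. ⊥bis P4·P2 via (11.48,20.065): [(25.1283, 30.4895) (18.0575, 25.0889) (4.9384, 0) (45.6818, 0)]  |A|=674.396
5. ⊥bis P4·P3 via (26.475,11.71): [(24.2213, 29.7967) (18.0575, 25.0889) (4.9384, 0) (27.9341, 0)]  |A|=389.0385
6. canonical 4-gon: [(24.2213, 29.7967) (18.0575, 25.0889) (4.9384, 0) (27.9341, 0)]
7. shoelace: 389.0385

Area of P4's cell: 389.0385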